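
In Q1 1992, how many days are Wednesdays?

13

1992-01-01 is a Wednesday.
That's 91 days from start to end, counting both.
91 = 7 × 13, so the span is exactly 13 full weeks.
Each full week contributes one Wednesday: 13 so far.
Total: 13.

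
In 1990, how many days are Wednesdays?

52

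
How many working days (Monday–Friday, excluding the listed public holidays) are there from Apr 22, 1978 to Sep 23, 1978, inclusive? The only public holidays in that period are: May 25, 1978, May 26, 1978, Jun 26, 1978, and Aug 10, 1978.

Apr 22, 1978 is a Saturday.
From Apr 22, 1978 to Sep 23, 1978 is 155 days inclusive.
155 = 7 × 22 + 1, so there are 22 full weeks plus 1 extra day.
Each full week contributes 5 weekdays (Mon–Fri): 22 × 5 = 110.
The 1 extra day is Saturday — none qualify.
Total: 110 + 0 = 110.
Holidays: May 25, 1978 (Thu); May 26, 1978 (Fri); Jun 26, 1978 (Mon); Aug 10, 1978 (Thu).
All 4 holidays fall on weekdays, so subtract 4.
Business days: 110 − 4 = 106.

106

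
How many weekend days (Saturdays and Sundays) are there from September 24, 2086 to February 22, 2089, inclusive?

252

September 24, 2086 is a Tuesday.
The range spans 883 days (inclusive of both endpoints).
883 = 7 × 126 + 1, so there are 126 full weeks plus 1 extra day.
Each full week contributes 2 weekend days (Sat, Sun): 126 × 2 = 252.
The 1 extra day is Tuesday — none qualify.
Total: 252 + 0 = 252.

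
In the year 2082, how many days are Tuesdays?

1 January 2082 is a Thursday.
The range spans 365 days (inclusive of both endpoints).
365 = 7 × 52 + 1, so there are 52 full weeks plus 1 extra day.
Each full week contributes one Tuesday: 52 so far.
The 1 extra day is Thursday — none qualify.
Total: 52 + 0 = 52.

52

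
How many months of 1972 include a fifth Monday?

4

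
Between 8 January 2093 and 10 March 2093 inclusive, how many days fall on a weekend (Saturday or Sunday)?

8 January 2093 is a Thursday.
That's 62 days from start to end, counting both.
62 = 7 × 8 + 6, so there are 8 full weeks plus 6 extra days.
Each full week contributes 2 weekend days (Sat, Sun): 8 × 2 = 16.
The 6 extra days are Thu, Fri, Sat, Sun, Mon, Tue — 2 of them qualify.
Total: 16 + 2 = 18.

18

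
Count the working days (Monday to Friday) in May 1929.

23

May 1, 1929 is a Wednesday.
The range spans 31 days (inclusive of both endpoints).
31 = 7 × 4 + 3, so there are 4 full weeks plus 3 extra days.
Each full week contributes 5 weekdays (Mon–Fri): 4 × 5 = 20.
The 3 extra days are Wednesday, Thursday, Friday — 3 of them qualify.
Total: 20 + 3 = 23.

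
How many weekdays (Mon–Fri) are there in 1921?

Jan 1, 1921 is a Saturday.
The range spans 365 days (inclusive of both endpoints).
365 = 7 × 52 + 1, so there are 52 full weeks plus 1 extra day.
Each full week contributes 5 weekdays (Mon–Fri): 52 × 5 = 260.
The 1 extra day is Saturday — none qualify.
Total: 260 + 0 = 260.

260 weekdays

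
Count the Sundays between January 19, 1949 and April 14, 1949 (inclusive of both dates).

12

January 19, 1949 is a Wednesday.
From January 19, 1949 to April 14, 1949 is 86 days inclusive.
86 = 7 × 12 + 2, so there are 12 full weeks plus 2 extra days.
Each full week contributes one Sunday: 12 so far.
The 2 extra days are Wednesday, Thursday — none qualify.
Total: 12 + 0 = 12.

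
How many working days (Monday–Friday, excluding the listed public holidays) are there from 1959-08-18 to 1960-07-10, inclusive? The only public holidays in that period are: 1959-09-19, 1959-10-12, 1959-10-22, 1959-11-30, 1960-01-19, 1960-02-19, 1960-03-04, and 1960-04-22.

227

1959-08-18 is a Tuesday.
The range spans 328 days (inclusive of both endpoints).
328 = 7 × 46 + 6, so there are 46 full weeks plus 6 extra days.
Each full week contributes 5 weekdays (Mon–Fri): 46 × 5 = 230.
The 6 extra days are Tuesday, Wednesday, Thursday, Friday, Saturday, Sunday — 4 of them qualify.
Total: 230 + 4 = 234.
Holidays: 1959-09-19 (Sat); 1959-10-12 (Mon); 1959-10-22 (Thu); 1959-11-30 (Mon); 1960-01-19 (Tue); 1960-02-19 (Fri); 1960-03-04 (Fri); 1960-04-22 (Fri).
7 of the 8 holidays fall on weekdays; the rest are weekends and were already excluded.
Business days: 234 − 7 = 227.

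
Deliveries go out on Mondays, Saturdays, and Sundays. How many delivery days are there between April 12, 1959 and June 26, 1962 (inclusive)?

503

April 12, 1959 is a Sunday.
The range spans 1172 days (inclusive of both endpoints).
1172 = 7 × 167 + 3, so there are 167 full weeks plus 3 extra days.
Each full week contributes 3 days from the set (Mon, Sat, Sun): 167 × 3 = 501.
The 3 extra days are Sun, Mon, Tue — 2 of them qualify.
Total: 501 + 2 = 503.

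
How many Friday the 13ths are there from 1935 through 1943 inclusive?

15

Friday-the-13ths by year:
1935: Sep, Dec
1936: Mar, Nov
1937: Aug
1938: May
1939: Jan, Oct
1940: Sep, Dec
1941: Jun
1942: Feb, Mar, Nov
1943: Aug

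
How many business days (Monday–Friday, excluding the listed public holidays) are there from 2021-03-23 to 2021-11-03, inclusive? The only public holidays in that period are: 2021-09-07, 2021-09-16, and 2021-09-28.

159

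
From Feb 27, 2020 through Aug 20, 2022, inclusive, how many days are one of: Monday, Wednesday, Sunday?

387

Feb 27, 2020 is a Thursday.
That's 906 days from start to end, counting both.
906 = 7 × 129 + 3, so there are 129 full weeks plus 3 extra days.
Each full week contributes 3 days from the set (Mon, Wed, Sun): 129 × 3 = 387.
The 3 extra days are Thursday, Friday, Saturday — none qualify.
Total: 387 + 0 = 387.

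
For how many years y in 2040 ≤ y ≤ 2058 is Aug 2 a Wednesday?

3

Day of week of August 2 in each year:
2040: Thu, 2041: Fri, 2042: Sat, 2043: Sun, 2044: Tue, 2045: Wed ✓, 2046: Thu, 2047: Fri, 2048: Sun, 2049: Mon, 2050: Tue, 2051: Wed ✓, 2052: Fri, 2053: Sat, 2054: Sun, 2055: Mon, 2056: Wed ✓, 2057: Thu, 2058: Fri
Wednesdays: 2045, 2051, 2056.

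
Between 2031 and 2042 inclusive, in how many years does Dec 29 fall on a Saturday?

2

Day of week of December 29 in each year:
2031: Mon, 2032: Wed, 2033: Thu, 2034: Fri, 2035: Sat ✓, 2036: Mon, 2037: Tue, 2038: Wed, 2039: Thu, 2040: Sat ✓, 2041: Sun, 2042: Mon
Saturdays: 2035, 2040.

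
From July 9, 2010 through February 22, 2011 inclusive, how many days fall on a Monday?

July 9, 2010 is a Friday.
The range spans 229 days (inclusive of both endpoints).
229 = 7 × 32 + 5, so there are 32 full weeks plus 5 extra days.
Each full week contributes one Monday: 32 so far.
The 5 extra days are Fri, Sat, Sun, Mon, Tue — 1 of them qualifies.
Total: 32 + 1 = 33.

33 Mondays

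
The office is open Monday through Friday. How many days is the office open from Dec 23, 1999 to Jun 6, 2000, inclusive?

Dec 23, 1999 is a Thursday.
That's 167 days from start to end, counting both.
167 = 7 × 23 + 6, so there are 23 full weeks plus 6 extra days.
Each full week contributes 5 weekdays (Mon–Fri): 23 × 5 = 115.
The 6 extra days are Thu, Fri, Sat, Sun, Mon, Tue — 4 of them qualify.
Total: 115 + 4 = 119.

119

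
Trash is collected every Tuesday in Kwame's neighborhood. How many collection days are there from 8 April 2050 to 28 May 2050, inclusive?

8 April 2050 is a Friday.
That's 51 days from start to end, counting both.
51 = 7 × 7 + 2, so there are 7 full weeks plus 2 extra days.
Each full week contributes one Tuesday: 7 so far.
The 2 extra days are Fri, Sat — none qualify.
Total: 7 + 0 = 7.

7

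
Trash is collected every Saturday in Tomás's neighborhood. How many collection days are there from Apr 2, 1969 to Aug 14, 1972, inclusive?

176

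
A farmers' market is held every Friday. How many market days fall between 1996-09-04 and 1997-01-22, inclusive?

1996-09-04 is a Wednesday.
From 1996-09-04 to 1997-01-22 is 141 days inclusive.
141 = 7 × 20 + 1, so there are 20 full weeks plus 1 extra day.
Each full week contributes one Friday: 20 so far.
The 1 extra day is Wednesday — none qualify.
Total: 20 + 0 = 20.

20 Fridays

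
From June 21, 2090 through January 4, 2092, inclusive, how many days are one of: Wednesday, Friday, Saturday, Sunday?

June 21, 2090 is a Wednesday.
From June 21, 2090 to January 4, 2092 is 563 days inclusive.
563 = 7 × 80 + 3, so there are 80 full weeks plus 3 extra days.
Each full week contributes 4 days from the set (Wed, Fri, Sat, Sun): 80 × 4 = 320.
The 3 extra days are Wed, Thu, Fri — 2 of them qualify.
Total: 320 + 2 = 322.

322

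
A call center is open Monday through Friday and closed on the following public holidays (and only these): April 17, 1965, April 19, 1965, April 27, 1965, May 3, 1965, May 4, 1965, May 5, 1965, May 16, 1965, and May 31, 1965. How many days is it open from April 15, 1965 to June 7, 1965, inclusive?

32 working days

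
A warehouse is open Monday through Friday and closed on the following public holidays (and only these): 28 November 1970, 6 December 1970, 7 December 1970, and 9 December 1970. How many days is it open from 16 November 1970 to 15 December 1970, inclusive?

20

16 November 1970 is a Monday.
The range spans 30 days (inclusive of both endpoints).
30 = 7 × 4 + 2, so there are 4 full weeks plus 2 extra days.
Each full week contributes 5 weekdays (Mon–Fri): 4 × 5 = 20.
The 2 extra days are Mon, Tue — 2 of them qualify.
Total: 20 + 2 = 22.
Holidays: 28 November 1970 (Sat); 6 December 1970 (Sun); 7 December 1970 (Mon); 9 December 1970 (Wed).
2 of the 4 holidays fall on weekdays; the rest are weekends and were already excluded.
Business days: 22 − 2 = 20.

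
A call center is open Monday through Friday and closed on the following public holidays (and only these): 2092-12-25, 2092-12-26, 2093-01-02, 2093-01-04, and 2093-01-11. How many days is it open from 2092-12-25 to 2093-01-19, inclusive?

2092-12-25 is a Thursday.
The range spans 26 days (inclusive of both endpoints).
26 = 7 × 3 + 5, so there are 3 full weeks plus 5 extra days.
Each full week contributes 5 weekdays (Mon–Fri): 3 × 5 = 15.
The 5 extra days are Thursday, Friday, Saturday, Sunday, Monday — 3 of them qualify.
Total: 15 + 3 = 18.
Holidays: 2092-12-25 (Thu); 2092-12-26 (Fri); 2093-01-02 (Fri); 2093-01-04 (Sun); 2093-01-11 (Sun).
3 of the 5 holidays fall on weekdays; the rest are weekends and were already excluded.
Business days: 18 − 3 = 15.

15 working days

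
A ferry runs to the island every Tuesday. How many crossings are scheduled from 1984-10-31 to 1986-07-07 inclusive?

87

1984-10-31 is a Wednesday.
That's 615 days from start to end, counting both.
615 = 7 × 87 + 6, so there are 87 full weeks plus 6 extra days.
Each full week contributes one Tuesday: 87 so far.
The 6 extra days are Wednesday, Thursday, Friday, Saturday, Sunday, Monday — none qualify.
Total: 87 + 0 = 87.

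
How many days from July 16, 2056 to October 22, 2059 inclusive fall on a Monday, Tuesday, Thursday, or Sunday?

July 16, 2056 is a Sunday.
The range spans 1194 days (inclusive of both endpoints).
1194 = 7 × 170 + 4, so there are 170 full weeks plus 4 extra days.
Each full week contributes 4 days from the set (Mon, Tue, Thu, Sun): 170 × 4 = 680.
The 4 extra days are Sunday, Monday, Tuesday, Wednesday — 3 of them qualify.
Total: 680 + 3 = 683.

683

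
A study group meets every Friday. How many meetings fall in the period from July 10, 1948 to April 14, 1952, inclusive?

196

July 10, 1948 is a Saturday.
From July 10, 1948 to April 14, 1952 is 1375 days inclusive.
1375 = 7 × 196 + 3, so there are 196 full weeks plus 3 extra days.
Each full week contributes one Friday: 196 so far.
The 3 extra days are Saturday, Sunday, Monday — none qualify.
Total: 196 + 0 = 196.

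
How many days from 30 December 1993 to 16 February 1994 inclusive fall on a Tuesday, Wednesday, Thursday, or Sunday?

28

30 December 1993 is a Thursday.
From 30 December 1993 to 16 February 1994 is 49 days inclusive.
49 = 7 × 7, so the span is exactly 7 full weeks.
Each full week contributes 4 days from the set (Tue, Wed, Thu, Sun): 7 × 4 = 28.
Total: 28.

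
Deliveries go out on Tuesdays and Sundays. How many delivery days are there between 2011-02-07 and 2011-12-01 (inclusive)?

85

2011-02-07 is a Monday.
That's 298 days from start to end, counting both.
298 = 7 × 42 + 4, so there are 42 full weeks plus 4 extra days.
Each full week contributes 2 days from the set (Tue, Sun): 42 × 2 = 84.
The 4 extra days are Monday, Tuesday, Wednesday, Thursday — 1 of them qualifies.
Total: 84 + 1 = 85.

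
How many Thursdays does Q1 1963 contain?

13

Jan 1, 1963 is a Tuesday.
From Jan 1, 1963 to Mar 31, 1963 is 90 days inclusive.
90 = 7 × 12 + 6, so there are 12 full weeks plus 6 extra days.
Each full week contributes one Thursday: 12 so far.
The 6 extra days are Tue, Wed, Thu, Fri, Sat, Sun — 1 of them qualifies.
Total: 12 + 1 = 13.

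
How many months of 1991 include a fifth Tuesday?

5

A month has five Tuesdays exactly when Tuesday falls within its first (length − 28) days.
Jan: 31 days, starts Tue → 5 of Tue, Wed, Thu ✓
Feb: 28 days, starts Fri → 5 of (none)
Mar: 31 days, starts Fri → 5 of Fri, Sat, Sun
Apr: 30 days, starts Mon → 5 of Mon, Tue ✓
May: 31 days, starts Wed → 5 of Wed, Thu, Fri
Jun: 30 days, starts Sat → 5 of Sat, Sun
Jul: 31 days, starts Mon → 5 of Mon, Tue, Wed ✓
Aug: 31 days, starts Thu → 5 of Thu, Fri, Sat
Sep: 30 days, starts Sun → 5 of Sun, Mon
Oct: 31 days, starts Tue → 5 of Tue, Wed, Thu ✓
Nov: 30 days, starts Fri → 5 of Fri, Sat
Dec: 31 days, starts Sun → 5 of Sun, Mon, Tue ✓
Months with five Tuesdays: Jan, Apr, Jul, Oct, Dec.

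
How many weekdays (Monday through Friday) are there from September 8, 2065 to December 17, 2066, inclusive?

334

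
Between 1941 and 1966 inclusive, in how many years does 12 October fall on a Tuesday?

4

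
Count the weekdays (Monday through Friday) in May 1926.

May 1, 1926 is a Saturday.
The range spans 31 days (inclusive of both endpoints).
31 = 7 × 4 + 3, so there are 4 full weeks plus 3 extra days.
Each full week contributes 5 weekdays (Mon–Fri): 4 × 5 = 20.
The 3 extra days are Saturday, Sunday, Monday — 1 of them qualifies.
Total: 20 + 1 = 21.

21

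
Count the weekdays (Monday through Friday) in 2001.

261 weekdays

Jan 1, 2001 is a Monday.
That's 365 days from start to end, counting both.
365 = 7 × 52 + 1, so there are 52 full weeks plus 1 extra day.
Each full week contributes 5 weekdays (Mon–Fri): 52 × 5 = 260.
The 1 extra day is Mon — 1 of them qualifies.
Total: 260 + 1 = 261.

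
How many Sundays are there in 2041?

2041-01-01 is a Tuesday.
From 2041-01-01 to 2041-12-31 is 365 days inclusive.
365 = 7 × 52 + 1, so there are 52 full weeks plus 1 extra day.
Each full week contributes one Sunday: 52 so far.
The 1 extra day is Tue — none qualify.
Total: 52 + 0 = 52.

52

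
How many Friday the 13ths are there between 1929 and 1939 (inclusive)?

19

Friday-the-13ths by year:
1929: Sep, Dec
1930: Jun
1931: Feb, Mar, Nov
1932: May
1933: Jan, Oct
1934: Apr, Jul
1935: Sep, Dec
1936: Mar, Nov
1937: Aug
1938: May
1939: Jan, Oct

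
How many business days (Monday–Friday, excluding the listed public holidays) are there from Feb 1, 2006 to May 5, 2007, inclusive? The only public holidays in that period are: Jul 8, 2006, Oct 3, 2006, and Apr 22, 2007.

327

Feb 1, 2006 is a Wednesday.
The range spans 459 days (inclusive of both endpoints).
459 = 7 × 65 + 4, so there are 65 full weeks plus 4 extra days.
Each full week contributes 5 weekdays (Mon–Fri): 65 × 5 = 325.
The 4 extra days are Wed, Thu, Fri, Sat — 3 of them qualify.
Total: 325 + 3 = 328.
Holidays: Jul 8, 2006 (Sat); Oct 3, 2006 (Tue); Apr 22, 2007 (Sun).
1 of the 3 holidays fall on weekdays; the rest are weekends and were already excluded.
Business days: 328 − 1 = 327.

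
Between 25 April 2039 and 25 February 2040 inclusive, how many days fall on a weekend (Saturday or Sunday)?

25 April 2039 is a Monday.
From 25 April 2039 to 25 February 2040 is 307 days inclusive.
307 = 7 × 43 + 6, so there are 43 full weeks plus 6 extra days.
Each full week contributes 2 weekend days (Sat, Sun): 43 × 2 = 86.
The 6 extra days are Mon, Tue, Wed, Thu, Fri, Sat — 1 of them qualifies.
Total: 86 + 1 = 87.

87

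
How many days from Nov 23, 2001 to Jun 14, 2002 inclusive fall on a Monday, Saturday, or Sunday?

87

Nov 23, 2001 is a Friday.
From Nov 23, 2001 to Jun 14, 2002 is 204 days inclusive.
204 = 7 × 29 + 1, so there are 29 full weeks plus 1 extra day.
Each full week contributes 3 days from the set (Mon, Sat, Sun): 29 × 3 = 87.
The 1 extra day is Fri — none qualify.
Total: 87 + 0 = 87.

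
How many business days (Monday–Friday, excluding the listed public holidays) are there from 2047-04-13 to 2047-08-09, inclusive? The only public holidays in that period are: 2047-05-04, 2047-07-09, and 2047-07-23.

83

2047-04-13 is a Saturday.
The range spans 119 days (inclusive of both endpoints).
119 = 7 × 17, so the span is exactly 17 full weeks.
Each full week contributes 5 weekdays (Mon–Fri): 17 × 5 = 85.
Total: 85.
Holidays: 2047-05-04 (Sat); 2047-07-09 (Tue); 2047-07-23 (Tue).
2 of the 3 holidays fall on weekdays; the rest are weekends and were already excluded.
Business days: 85 − 2 = 83.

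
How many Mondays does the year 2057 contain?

1 January 2057 is a Monday.
From 1 January 2057 to 31 December 2057 is 365 days inclusive.
365 = 7 × 52 + 1, so there are 52 full weeks plus 1 extra day.
Each full week contributes one Monday: 52 so far.
The 1 extra day is Mon — 1 of them qualifies.
Total: 52 + 1 = 53.

53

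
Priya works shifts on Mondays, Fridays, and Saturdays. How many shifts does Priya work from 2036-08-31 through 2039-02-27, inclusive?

390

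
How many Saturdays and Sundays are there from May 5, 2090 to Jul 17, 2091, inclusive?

May 5, 2090 is a Friday.
That's 439 days from start to end, counting both.
439 = 7 × 62 + 5, so there are 62 full weeks plus 5 extra days.
Each full week contributes 2 weekend days (Sat, Sun): 62 × 2 = 124.
The 5 extra days are Fri, Sat, Sun, Mon, Tue — 2 of them qualify.
Total: 124 + 2 = 126.

126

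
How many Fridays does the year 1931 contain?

52

1 January 1931 is a Thursday.
The range spans 365 days (inclusive of both endpoints).
365 = 7 × 52 + 1, so there are 52 full weeks plus 1 extra day.
Each full week contributes one Friday: 52 so far.
The 1 extra day is Thursday — none qualify.
Total: 52 + 0 = 52.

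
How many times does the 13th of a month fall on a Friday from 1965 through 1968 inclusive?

Friday-the-13ths by year:
1965: Aug
1966: May
1967: Jan, Oct
1968: Sep, Dec

6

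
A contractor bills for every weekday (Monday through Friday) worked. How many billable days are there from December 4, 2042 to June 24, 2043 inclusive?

December 4, 2042 is a Thursday.
The range spans 203 days (inclusive of both endpoints).
203 = 7 × 29, so the span is exactly 29 full weeks.
Each full week contributes 5 weekdays (Mon–Fri): 29 × 5 = 145.
Total: 145.

145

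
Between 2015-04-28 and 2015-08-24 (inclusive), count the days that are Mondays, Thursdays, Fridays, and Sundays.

68

2015-04-28 is a Tuesday.
The range spans 119 days (inclusive of both endpoints).
119 = 7 × 17, so the span is exactly 17 full weeks.
Each full week contributes 4 days from the set (Mon, Thu, Fri, Sun): 17 × 4 = 68.
Total: 68.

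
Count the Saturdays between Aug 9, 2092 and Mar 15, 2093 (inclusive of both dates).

32 Saturdays

Aug 9, 2092 is a Saturday.
From Aug 9, 2092 to Mar 15, 2093 is 219 days inclusive.
219 = 7 × 31 + 2, so there are 31 full weeks plus 2 extra days.
Each full week contributes one Saturday: 31 so far.
The 2 extra days are Saturday, Sunday — 1 of them qualifies.
Total: 31 + 1 = 32.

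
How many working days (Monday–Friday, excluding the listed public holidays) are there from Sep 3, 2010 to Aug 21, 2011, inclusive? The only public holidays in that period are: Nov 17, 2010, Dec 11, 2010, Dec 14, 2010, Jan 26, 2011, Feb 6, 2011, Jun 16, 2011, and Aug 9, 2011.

246 working days

Sep 3, 2010 is a Friday.
From Sep 3, 2010 to Aug 21, 2011 is 353 days inclusive.
353 = 7 × 50 + 3, so there are 50 full weeks plus 3 extra days.
Each full week contributes 5 weekdays (Mon–Fri): 50 × 5 = 250.
The 3 extra days are Friday, Saturday, Sunday — 1 of them qualifies.
Total: 250 + 1 = 251.
Holidays: Nov 17, 2010 (Wed); Dec 11, 2010 (Sat); Dec 14, 2010 (Tue); Jan 26, 2011 (Wed); Feb 6, 2011 (Sun); Jun 16, 2011 (Thu); Aug 9, 2011 (Tue).
5 of the 7 holidays fall on weekdays; the rest are weekends and were already excluded.
Business days: 251 − 5 = 246.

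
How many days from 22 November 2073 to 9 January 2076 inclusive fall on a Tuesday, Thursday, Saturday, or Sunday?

445

22 November 2073 is a Wednesday.
That's 779 days from start to end, counting both.
779 = 7 × 111 + 2, so there are 111 full weeks plus 2 extra days.
Each full week contributes 4 days from the set (Tue, Thu, Sat, Sun): 111 × 4 = 444.
The 2 extra days are Wed, Thu — 1 of them qualifies.
Total: 444 + 1 = 445.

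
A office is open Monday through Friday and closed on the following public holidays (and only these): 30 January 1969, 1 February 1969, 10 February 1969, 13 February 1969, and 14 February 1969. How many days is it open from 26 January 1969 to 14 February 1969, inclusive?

11

26 January 1969 is a Sunday.
From 26 January 1969 to 14 February 1969 is 20 days inclusive.
20 = 7 × 2 + 6, so there are 2 full weeks plus 6 extra days.
Each full week contributes 5 weekdays (Mon–Fri): 2 × 5 = 10.
The 6 extra days are Sun, Mon, Tue, Wed, Thu, Fri — 5 of them qualify.
Total: 10 + 5 = 15.
Holidays: 30 January 1969 (Thu); 1 February 1969 (Sat); 10 February 1969 (Mon); 13 February 1969 (Thu); 14 February 1969 (Fri).
4 of the 5 holidays fall on weekdays; the rest are weekends and were already excluded.
Business days: 15 − 4 = 11.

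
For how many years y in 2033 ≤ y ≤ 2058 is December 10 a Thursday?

4

Day of week of December 10 in each year:
2033: Sat, 2034: Sun, 2035: Mon, 2036: Wed, 2037: Thu ✓, 2038: Fri, 2039: Sat, 2040: Mon, 2041: Tue, 2042: Wed, 2043: Thu ✓, 2044: Sat, 2045: Sun, 2046: Mon, 2047: Tue, 2048: Thu ✓, 2049: Fri, 2050: Sat, 2051: Sun, 2052: Tue, 2053: Wed, 2054: Thu ✓, 2055: Fri, 2056: Sun, 2057: Mon, 2058: Tue
Thursdays: 2037, 2043, 2048, 2054.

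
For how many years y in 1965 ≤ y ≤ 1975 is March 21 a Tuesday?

Day of week of March 21 in each year:
1965: Sun, 1966: Mon, 1967: Tue ✓, 1968: Thu, 1969: Fri, 1970: Sat, 1971: Sun, 1972: Tue ✓, 1973: Wed, 1974: Thu, 1975: Fri
Tuesdays: 1967, 1972.

2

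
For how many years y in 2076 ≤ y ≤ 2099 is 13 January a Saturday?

Day of week of January 13 in each year:
2076: Mon, 2077: Wed, 2078: Thu, 2079: Fri, 2080: Sat ✓, 2081: Mon, 2082: Tue, 2083: Wed, 2084: Thu, 2085: Sat ✓, 2086: Sun, 2087: Mon, 2088: Tue, 2089: Thu, 2090: Fri, 2091: Sat ✓, 2092: Sun, 2093: Tue, 2094: Wed, 2095: Thu, 2096: Fri, 2097: Sun, 2098: Mon, 2099: Tue
Saturdays: 2080, 2085, 2091.

3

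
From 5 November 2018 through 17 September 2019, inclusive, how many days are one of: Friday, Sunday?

90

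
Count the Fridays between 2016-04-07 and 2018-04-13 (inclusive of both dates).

106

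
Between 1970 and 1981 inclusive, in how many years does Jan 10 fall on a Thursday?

Day of week of January 10 in each year:
1970: Sat, 1971: Sun, 1972: Mon, 1973: Wed, 1974: Thu ✓, 1975: Fri, 1976: Sat, 1977: Mon, 1978: Tue, 1979: Wed, 1980: Thu ✓, 1981: Sat
Thursdays: 1974, 1980.

2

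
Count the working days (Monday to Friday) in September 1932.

22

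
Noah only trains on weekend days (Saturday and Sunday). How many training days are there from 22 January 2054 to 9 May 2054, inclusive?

31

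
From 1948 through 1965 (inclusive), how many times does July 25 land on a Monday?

3

Day of week of July 25 in each year:
1948: Sun, 1949: Mon ✓, 1950: Tue, 1951: Wed, 1952: Fri, 1953: Sat, 1954: Sun, 1955: Mon ✓, 1956: Wed, 1957: Thu, 1958: Fri, 1959: Sat, 1960: Mon ✓, 1961: Tue, 1962: Wed, 1963: Thu, 1964: Sat, 1965: Sun
Mondays: 1949, 1955, 1960.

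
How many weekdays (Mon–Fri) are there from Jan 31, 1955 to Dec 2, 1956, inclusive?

Jan 31, 1955 is a Monday.
The range spans 672 days (inclusive of both endpoints).
672 = 7 × 96, so the span is exactly 96 full weeks.
Each full week contributes 5 weekdays (Mon–Fri): 96 × 5 = 480.

480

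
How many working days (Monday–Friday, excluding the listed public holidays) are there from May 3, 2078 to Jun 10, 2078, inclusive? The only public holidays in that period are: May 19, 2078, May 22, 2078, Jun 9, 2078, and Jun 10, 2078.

26

May 3, 2078 is a Tuesday.
The range spans 39 days (inclusive of both endpoints).
39 = 7 × 5 + 4, so there are 5 full weeks plus 4 extra days.
Each full week contributes 5 weekdays (Mon–Fri): 5 × 5 = 25.
The 4 extra days are Tuesday, Wednesday, Thursday, Friday — 4 of them qualify.
Total: 25 + 4 = 29.
Holidays: May 19, 2078 (Thu); May 22, 2078 (Sun); Jun 9, 2078 (Thu); Jun 10, 2078 (Fri).
3 of the 4 holidays fall on weekdays; the rest are weekends and were already excluded.
Business days: 29 − 3 = 26.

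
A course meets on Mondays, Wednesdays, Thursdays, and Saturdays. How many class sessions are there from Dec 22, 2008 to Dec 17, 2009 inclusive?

Dec 22, 2008 is a Monday.
The range spans 361 days (inclusive of both endpoints).
361 = 7 × 51 + 4, so there are 51 full weeks plus 4 extra days.
Each full week contributes 4 days from the set (Mon, Wed, Thu, Sat): 51 × 4 = 204.
The 4 extra days are Monday, Tuesday, Wednesday, Thursday — 3 of them qualify.
Total: 204 + 3 = 207.

207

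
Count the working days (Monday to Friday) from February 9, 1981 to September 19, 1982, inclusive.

420 weekdays

February 9, 1981 is a Monday.
From February 9, 1981 to September 19, 1982 is 588 days inclusive.
588 = 7 × 84, so the span is exactly 84 full weeks.
Each full week contributes 5 weekdays (Mon–Fri): 84 × 5 = 420.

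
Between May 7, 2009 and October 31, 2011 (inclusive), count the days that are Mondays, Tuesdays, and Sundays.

389

May 7, 2009 is a Thursday.
From May 7, 2009 to October 31, 2011 is 908 days inclusive.
908 = 7 × 129 + 5, so there are 129 full weeks plus 5 extra days.
Each full week contributes 3 days from the set (Mon, Tue, Sun): 129 × 3 = 387.
The 5 extra days are Thu, Fri, Sat, Sun, Mon — 2 of them qualify.
Total: 387 + 2 = 389.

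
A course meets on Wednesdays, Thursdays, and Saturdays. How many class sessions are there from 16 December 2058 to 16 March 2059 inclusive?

16 December 2058 is a Monday.
From 16 December 2058 to 16 March 2059 is 91 days inclusive.
91 = 7 × 13, so the span is exactly 13 full weeks.
Each full week contributes 3 days from the set (Wed, Thu, Sat): 13 × 3 = 39.
Total: 39.

39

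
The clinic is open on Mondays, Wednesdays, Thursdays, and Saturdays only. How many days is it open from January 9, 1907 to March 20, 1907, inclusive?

January 9, 1907 is a Wednesday.
That's 71 days from start to end, counting both.
71 = 7 × 10 + 1, so there are 10 full weeks plus 1 extra day.
Each full week contributes 4 days from the set (Mon, Wed, Thu, Sat): 10 × 4 = 40.
The 1 extra day is Wednesday — 1 of them qualifies.
Total: 40 + 1 = 41.

41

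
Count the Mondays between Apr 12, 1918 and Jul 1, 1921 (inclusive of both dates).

168

Apr 12, 1918 is a Friday.
That's 1177 days from start to end, counting both.
1177 = 7 × 168 + 1, so there are 168 full weeks plus 1 extra day.
Each full week contributes one Monday: 168 so far.
The 1 extra day is Fri — none qualify.
Total: 168 + 0 = 168.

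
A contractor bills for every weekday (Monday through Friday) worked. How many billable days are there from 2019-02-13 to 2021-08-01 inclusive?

643 weekdays

2019-02-13 is a Wednesday.
That's 901 days from start to end, counting both.
901 = 7 × 128 + 5, so there are 128 full weeks plus 5 extra days.
Each full week contributes 5 weekdays (Mon–Fri): 128 × 5 = 640.
The 5 extra days are Wednesday, Thursday, Friday, Saturday, Sunday — 3 of them qualify.
Total: 640 + 3 = 643.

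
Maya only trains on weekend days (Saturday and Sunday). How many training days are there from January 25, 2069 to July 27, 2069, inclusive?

53

January 25, 2069 is a Friday.
From January 25, 2069 to July 27, 2069 is 184 days inclusive.
184 = 7 × 26 + 2, so there are 26 full weeks plus 2 extra days.
Each full week contributes 2 weekend days (Sat, Sun): 26 × 2 = 52.
The 2 extra days are Friday, Saturday — 1 of them qualifies.
Total: 52 + 1 = 53.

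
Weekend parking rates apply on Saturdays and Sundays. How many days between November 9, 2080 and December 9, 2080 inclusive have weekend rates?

November 9, 2080 is a Saturday.
From November 9, 2080 to December 9, 2080 is 31 days inclusive.
31 = 7 × 4 + 3, so there are 4 full weeks plus 3 extra days.
Each full week contributes 2 weekend days (Sat, Sun): 4 × 2 = 8.
The 3 extra days are Saturday, Sunday, Monday — 2 of them qualify.
Total: 8 + 2 = 10.

10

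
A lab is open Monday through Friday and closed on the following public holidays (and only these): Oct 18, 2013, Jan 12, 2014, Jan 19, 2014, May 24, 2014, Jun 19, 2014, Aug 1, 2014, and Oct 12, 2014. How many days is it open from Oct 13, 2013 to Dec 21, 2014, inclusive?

Oct 13, 2013 is a Sunday.
That's 435 days from start to end, counting both.
435 = 7 × 62 + 1, so there are 62 full weeks plus 1 extra day.
Each full week contributes 5 weekdays (Mon–Fri): 62 × 5 = 310.
The 1 extra day is Sunday — none qualify.
Total: 310 + 0 = 310.
Holidays: Oct 18, 2013 (Fri); Jan 12, 2014 (Sun); Jan 19, 2014 (Sun); May 24, 2014 (Sat); Jun 19, 2014 (Thu); Aug 1, 2014 (Fri); Oct 12, 2014 (Sun).
3 of the 7 holidays fall on weekdays; the rest are weekends and were already excluded.
Business days: 310 − 3 = 307.

307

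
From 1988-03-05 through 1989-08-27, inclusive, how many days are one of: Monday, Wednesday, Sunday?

232

1988-03-05 is a Saturday.
That's 541 days from start to end, counting both.
541 = 7 × 77 + 2, so there are 77 full weeks plus 2 extra days.
Each full week contributes 3 days from the set (Mon, Wed, Sun): 77 × 3 = 231.
The 2 extra days are Sat, Sun — 1 of them qualifies.
Total: 231 + 1 = 232.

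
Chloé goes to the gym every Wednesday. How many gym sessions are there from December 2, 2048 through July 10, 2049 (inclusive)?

December 2, 2048 is a Wednesday.
The range spans 221 days (inclusive of both endpoints).
221 = 7 × 31 + 4, so there are 31 full weeks plus 4 extra days.
Each full week contributes one Wednesday: 31 so far.
The 4 extra days are Wed, Thu, Fri, Sat — 1 of them qualifies.
Total: 31 + 1 = 32.

32 Wednesdays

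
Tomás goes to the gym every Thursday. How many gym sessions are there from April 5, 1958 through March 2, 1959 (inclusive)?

47 Thursdays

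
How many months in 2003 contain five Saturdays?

4

A month has five Saturdays exactly when Saturday falls within its first (length − 28) days.
Jan: 31 days, starts Wed → 5 of Wed, Thu, Fri
Feb: 28 days, starts Sat → 5 of (none)
Mar: 31 days, starts Sat → 5 of Sat, Sun, Mon ✓
Apr: 30 days, starts Tue → 5 of Tue, Wed
May: 31 days, starts Thu → 5 of Thu, Fri, Sat ✓
Jun: 30 days, starts Sun → 5 of Sun, Mon
Jul: 31 days, starts Tue → 5 of Tue, Wed, Thu
Aug: 31 days, starts Fri → 5 of Fri, Sat, Sun ✓
Sep: 30 days, starts Mon → 5 of Mon, Tue
Oct: 31 days, starts Wed → 5 of Wed, Thu, Fri
Nov: 30 days, starts Sat → 5 of Sat, Sun ✓
Dec: 31 days, starts Mon → 5 of Mon, Tue, Wed
Months with five Saturdays: Mar, May, Aug, Nov.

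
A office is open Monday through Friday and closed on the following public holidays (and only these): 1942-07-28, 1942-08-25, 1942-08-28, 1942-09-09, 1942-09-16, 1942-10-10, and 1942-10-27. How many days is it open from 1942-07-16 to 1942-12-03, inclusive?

1942-07-16 is a Thursday.
From 1942-07-16 to 1942-12-03 is 141 days inclusive.
141 = 7 × 20 + 1, so there are 20 full weeks plus 1 extra day.
Each full week contributes 5 weekdays (Mon–Fri): 20 × 5 = 100.
The 1 extra day is Thu — 1 of them qualifies.
Total: 100 + 1 = 101.
Holidays: 1942-07-28 (Tue); 1942-08-25 (Tue); 1942-08-28 (Fri); 1942-09-09 (Wed); 1942-09-16 (Wed); 1942-10-10 (Sat); 1942-10-27 (Tue).
6 of the 7 holidays fall on weekdays; the rest are weekends and were already excluded.
Business days: 101 − 6 = 95.

95 working days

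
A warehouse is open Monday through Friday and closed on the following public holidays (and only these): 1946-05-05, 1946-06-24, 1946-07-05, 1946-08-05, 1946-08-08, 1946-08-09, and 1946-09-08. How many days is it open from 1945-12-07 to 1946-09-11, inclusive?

194

1945-12-07 is a Friday.
From 1945-12-07 to 1946-09-11 is 279 days inclusive.
279 = 7 × 39 + 6, so there are 39 full weeks plus 6 extra days.
Each full week contributes 5 weekdays (Mon–Fri): 39 × 5 = 195.
The 6 extra days are Friday, Saturday, Sunday, Monday, Tuesday, Wednesday — 4 of them qualify.
Total: 195 + 4 = 199.
Holidays: 1946-05-05 (Sun); 1946-06-24 (Mon); 1946-07-05 (Fri); 1946-08-05 (Mon); 1946-08-08 (Thu); 1946-08-09 (Fri); 1946-09-08 (Sun).
5 of the 7 holidays fall on weekdays; the rest are weekends and were already excluded.
Business days: 199 − 5 = 194.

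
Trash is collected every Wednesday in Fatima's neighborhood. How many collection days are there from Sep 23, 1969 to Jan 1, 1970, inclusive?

15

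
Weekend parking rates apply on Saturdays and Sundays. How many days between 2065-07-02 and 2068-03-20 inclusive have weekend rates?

2065-07-02 is a Thursday.
That's 993 days from start to end, counting both.
993 = 7 × 141 + 6, so there are 141 full weeks plus 6 extra days.
Each full week contributes 2 weekend days (Sat, Sun): 141 × 2 = 282.
The 6 extra days are Thu, Fri, Sat, Sun, Mon, Tue — 2 of them qualify.
Total: 282 + 2 = 284.

284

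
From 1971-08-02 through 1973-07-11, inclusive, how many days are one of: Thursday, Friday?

1971-08-02 is a Monday.
That's 710 days from start to end, counting both.
710 = 7 × 101 + 3, so there are 101 full weeks plus 3 extra days.
Each full week contributes 2 days from the set (Thu, Fri): 101 × 2 = 202.
The 3 extra days are Monday, Tuesday, Wednesday — none qualify.
Total: 202 + 0 = 202.

202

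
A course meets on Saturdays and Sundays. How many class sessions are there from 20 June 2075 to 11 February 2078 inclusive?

20 June 2075 is a Thursday.
That's 968 days from start to end, counting both.
968 = 7 × 138 + 2, so there are 138 full weeks plus 2 extra days.
Each full week contributes 2 days from the set (Sat, Sun): 138 × 2 = 276.
The 2 extra days are Thu, Fri — none qualify.
Total: 276 + 0 = 276.

276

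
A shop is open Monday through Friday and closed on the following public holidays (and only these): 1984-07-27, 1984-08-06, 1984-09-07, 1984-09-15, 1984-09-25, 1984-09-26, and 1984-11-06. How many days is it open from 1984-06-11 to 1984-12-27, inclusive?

1984-06-11 is a Monday.
That's 200 days from start to end, counting both.
200 = 7 × 28 + 4, so there are 28 full weeks plus 4 extra days.
Each full week contributes 5 weekdays (Mon–Fri): 28 × 5 = 140.
The 4 extra days are Monday, Tuesday, Wednesday, Thursday — 4 of them qualify.
Total: 140 + 4 = 144.
Holidays: 1984-07-27 (Fri); 1984-08-06 (Mon); 1984-09-07 (Fri); 1984-09-15 (Sat); 1984-09-25 (Tue); 1984-09-26 (Wed); 1984-11-06 (Tue).
6 of the 7 holidays fall on weekdays; the rest are weekends and were already excluded.
Business days: 144 − 6 = 138.

138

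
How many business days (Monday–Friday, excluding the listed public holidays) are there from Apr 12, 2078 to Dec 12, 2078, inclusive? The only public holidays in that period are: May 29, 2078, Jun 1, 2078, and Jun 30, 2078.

173 business days

Apr 12, 2078 is a Tuesday.
From Apr 12, 2078 to Dec 12, 2078 is 245 days inclusive.
245 = 7 × 35, so the span is exactly 35 full weeks.
Each full week contributes 5 weekdays (Mon–Fri): 35 × 5 = 175.
Holidays: May 29, 2078 (Sun); Jun 1, 2078 (Wed); Jun 30, 2078 (Thu).
2 of the 3 holidays fall on weekdays; the rest are weekends and were already excluded.
Business days: 175 − 2 = 173.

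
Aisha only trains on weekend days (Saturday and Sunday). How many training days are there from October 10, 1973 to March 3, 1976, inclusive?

October 10, 1973 is a Wednesday.
That's 876 days from start to end, counting both.
876 = 7 × 125 + 1, so there are 125 full weeks plus 1 extra day.
Each full week contributes 2 weekend days (Sat, Sun): 125 × 2 = 250.
The 1 extra day is Wed — none qualify.
Total: 250 + 0 = 250.

250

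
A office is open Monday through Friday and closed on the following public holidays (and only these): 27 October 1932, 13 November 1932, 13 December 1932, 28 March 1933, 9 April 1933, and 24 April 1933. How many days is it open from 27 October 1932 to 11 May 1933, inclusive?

137 business days

27 October 1932 is a Thursday.
The range spans 197 days (inclusive of both endpoints).
197 = 7 × 28 + 1, so there are 28 full weeks plus 1 extra day.
Each full week contributes 5 weekdays (Mon–Fri): 28 × 5 = 140.
The 1 extra day is Thu — 1 of them qualifies.
Total: 140 + 1 = 141.
Holidays: 27 October 1932 (Thu); 13 November 1932 (Sun); 13 December 1932 (Tue); 28 March 1933 (Tue); 9 April 1933 (Sun); 24 April 1933 (Mon).
4 of the 6 holidays fall on weekdays; the rest are weekends and were already excluded.
Business days: 141 − 4 = 137.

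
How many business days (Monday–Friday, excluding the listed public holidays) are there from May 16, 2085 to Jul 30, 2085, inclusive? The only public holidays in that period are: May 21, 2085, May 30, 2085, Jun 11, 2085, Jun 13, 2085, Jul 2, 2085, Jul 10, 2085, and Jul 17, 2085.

May 16, 2085 is a Wednesday.
That's 76 days from start to end, counting both.
76 = 7 × 10 + 6, so there are 10 full weeks plus 6 extra days.
Each full week contributes 5 weekdays (Mon–Fri): 10 × 5 = 50.
The 6 extra days are Wed, Thu, Fri, Sat, Sun, Mon — 4 of them qualify.
Total: 50 + 4 = 54.
Holidays: May 21, 2085 (Mon); May 30, 2085 (Wed); Jun 11, 2085 (Mon); Jun 13, 2085 (Wed); Jul 2, 2085 (Mon); Jul 10, 2085 (Tue); Jul 17, 2085 (Tue).
All 7 holidays fall on weekdays, so subtract 7.
Business days: 54 − 7 = 47.

47 business days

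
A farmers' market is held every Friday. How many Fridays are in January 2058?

January 1, 2058 is a Tuesday.
That's 31 days from start to end, counting both.
31 = 7 × 4 + 3, so there are 4 full weeks plus 3 extra days.
Each full week contributes one Friday: 4 so far.
The 3 extra days are Tue, Wed, Thu — none qualify.
Total: 4 + 0 = 4.

4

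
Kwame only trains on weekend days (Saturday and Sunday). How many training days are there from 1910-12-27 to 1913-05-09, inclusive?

246

1910-12-27 is a Tuesday.
The range spans 865 days (inclusive of both endpoints).
865 = 7 × 123 + 4, so there are 123 full weeks plus 4 extra days.
Each full week contributes 2 weekend days (Sat, Sun): 123 × 2 = 246.
The 4 extra days are Tuesday, Wednesday, Thursday, Friday — none qualify.
Total: 246 + 0 = 246.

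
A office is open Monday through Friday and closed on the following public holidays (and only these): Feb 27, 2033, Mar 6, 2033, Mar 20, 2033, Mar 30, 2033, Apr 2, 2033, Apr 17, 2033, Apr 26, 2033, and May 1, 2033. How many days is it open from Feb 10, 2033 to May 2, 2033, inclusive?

56 business days

Feb 10, 2033 is a Thursday.
The range spans 82 days (inclusive of both endpoints).
82 = 7 × 11 + 5, so there are 11 full weeks plus 5 extra days.
Each full week contributes 5 weekdays (Mon–Fri): 11 × 5 = 55.
The 5 extra days are Thursday, Friday, Saturday, Sunday, Monday — 3 of them qualify.
Total: 55 + 3 = 58.
Holidays: Feb 27, 2033 (Sun); Mar 6, 2033 (Sun); Mar 20, 2033 (Sun); Mar 30, 2033 (Wed); Apr 2, 2033 (Sat); Apr 17, 2033 (Sun); Apr 26, 2033 (Tue); May 1, 2033 (Sun).
2 of the 8 holidays fall on weekdays; the rest are weekends and were already excluded.
Business days: 58 − 2 = 56.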